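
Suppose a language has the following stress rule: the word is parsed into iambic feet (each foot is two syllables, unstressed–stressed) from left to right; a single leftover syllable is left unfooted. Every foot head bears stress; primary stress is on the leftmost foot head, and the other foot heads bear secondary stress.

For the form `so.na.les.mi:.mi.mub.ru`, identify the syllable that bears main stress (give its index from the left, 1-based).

Parse left to right into iambic (σˈσ) feet: (so.ˈna) (les.ˈmi:) (mi.ˈmub) ru. Syllable 7 is left unfooted.
Foot heads (stressed positions): 2, 4, 6.
End Rule Leftmost: primary stress on the leftmost head = syllable 2.
Primary stress: syllable 2 → so.ˈna.les.mi:.mi.mub.ru.

2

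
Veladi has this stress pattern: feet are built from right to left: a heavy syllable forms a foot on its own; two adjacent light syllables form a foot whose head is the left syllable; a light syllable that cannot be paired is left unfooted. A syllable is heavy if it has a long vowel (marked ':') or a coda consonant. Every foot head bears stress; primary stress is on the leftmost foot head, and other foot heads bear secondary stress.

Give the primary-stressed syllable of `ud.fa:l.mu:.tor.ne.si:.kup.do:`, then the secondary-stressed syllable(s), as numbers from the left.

primary 1, secondary 2, 3, 4, 6, 7, 8

Weights: 1 ud H, 2 fa:l H, 3 mu: H, 4 tor H, 5 ne L, 6 si: H, 7 kup H, 8 do: H.
Parse right to left (heavy = foot alone; LL = one foot; stranded L unfooted): (ˈud) (ˈfa:l) (ˈmu:) (ˈtor) ne (ˈsi:) (ˈkup) (ˈdo:).
Foot heads: 1, 2, 3, 4, 6, 7, 8.
Primary stress on the leftmost head = syllable 1.
Secondary stress on 2, 3, 4, 6, 7, 8: ˈud.ˌfa:l.ˌmu:.ˌtor.ne.ˌsi:.ˌkup.ˌdo:.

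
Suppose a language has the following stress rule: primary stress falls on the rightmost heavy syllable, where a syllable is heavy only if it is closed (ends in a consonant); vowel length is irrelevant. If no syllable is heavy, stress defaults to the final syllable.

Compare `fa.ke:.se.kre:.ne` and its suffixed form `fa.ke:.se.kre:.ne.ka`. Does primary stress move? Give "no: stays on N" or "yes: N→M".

yes: 5→6

Base `fa.ke:.se.kre:.ne` (5 syllables):
  Weights: 1 fa L, 2 ke: L, 3 se L, 4 kre: L, 5 ne L.
  No heavy syllable in the domain; default to the final syllable = syllable 5.
  → primary stress on syllable 5.
Suffixed `fa.ke:.se.kre:.ne.ka` (6 syllables):
  Weights: 1 fa L, 2 ke: L, 3 se L, 4 kre: L, 5 ne L, 6 ka L.
  No heavy syllable in the domain; default to the final syllable = syllable 6.
  → primary stress on syllable 6.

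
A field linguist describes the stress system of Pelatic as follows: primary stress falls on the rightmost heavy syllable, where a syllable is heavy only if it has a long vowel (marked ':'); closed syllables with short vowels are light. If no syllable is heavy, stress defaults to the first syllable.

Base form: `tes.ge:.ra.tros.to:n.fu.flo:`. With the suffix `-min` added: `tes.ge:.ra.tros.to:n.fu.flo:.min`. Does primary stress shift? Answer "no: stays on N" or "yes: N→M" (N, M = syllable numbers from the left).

no: stays on 7

Base `tes.ge:.ra.tros.to:n.fu.flo:` (7 syllables):
  Weights: 1 tes L, 2 ge: H, 3 ra L, 4 tros L, 5 to:n H, 6 fu L, 7 flo: H.
  Heavy syllables in the domain: 2, 5, 7. The rightmost is syllable 7 (flo:).
  → primary stress on syllable 7.
Suffixed `tes.ge:.ra.tros.to:n.fu.flo:.min` (8 syllables):
  Weights: 1 tes L, 2 ge: H, 3 ra L, 4 tros L, 5 to:n H, 6 fu L, 7 flo: H, 8 min L.
  Heavy syllables in the domain: 2, 5, 7. The rightmost is syllable 7 (flo:).
  → primary stress on syllable 7.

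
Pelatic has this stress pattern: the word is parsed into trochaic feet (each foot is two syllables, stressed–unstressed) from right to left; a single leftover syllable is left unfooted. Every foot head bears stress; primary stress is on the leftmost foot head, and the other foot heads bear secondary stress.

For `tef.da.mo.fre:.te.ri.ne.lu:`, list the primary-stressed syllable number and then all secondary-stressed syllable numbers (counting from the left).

primary 1, secondary 3, 5, 7

Parse right to left into trochaic (ˈσσ) feet: (ˈtef.da) (ˈmo.fre:) (ˈte.ri) (ˈne.lu:).
Foot heads (stressed positions): 1, 3, 5, 7.
End Rule Leftmost: primary stress on the leftmost head = syllable 1.
Secondary stress on 3, 5, 7: ˈtef.da.ˌmo.fre:.ˌte.ri.ˌne.lu:.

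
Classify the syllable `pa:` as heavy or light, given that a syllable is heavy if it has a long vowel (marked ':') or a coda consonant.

`pa:`: long vowel, open (no coda). Long vowel → heavy.

heavy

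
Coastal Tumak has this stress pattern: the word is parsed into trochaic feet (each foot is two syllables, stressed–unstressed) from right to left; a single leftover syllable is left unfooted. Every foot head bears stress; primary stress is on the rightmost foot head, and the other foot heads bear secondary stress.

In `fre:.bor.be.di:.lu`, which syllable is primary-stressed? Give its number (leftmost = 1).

Parse right to left into trochaic (ˈσσ) feet: fre: (ˈbor.be) (ˈdi:.lu). Syllable 1 is left unfooted.
Foot heads (stressed positions): 2, 4.
End Rule Rightmost: primary stress on the rightmost head = syllable 4.
Primary stress: syllable 4 → fre:.bor.be.ˈdi:.lu.

4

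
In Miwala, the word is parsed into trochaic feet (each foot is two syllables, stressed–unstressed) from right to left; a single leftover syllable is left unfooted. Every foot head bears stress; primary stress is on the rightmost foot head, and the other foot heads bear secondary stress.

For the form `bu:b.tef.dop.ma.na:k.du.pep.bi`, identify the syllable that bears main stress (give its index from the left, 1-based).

Parse right to left into trochaic (ˈσσ) feet: (ˈbu:b.tef) (ˈdop.ma) (ˈna:k.du) (ˈpep.bi).
Foot heads (stressed positions): 1, 3, 5, 7.
End Rule Rightmost: primary stress on the rightmost head = syllable 7.
Primary stress: syllable 7 → bu:b.tef.dop.ma.na:k.du.ˈpep.bi.

7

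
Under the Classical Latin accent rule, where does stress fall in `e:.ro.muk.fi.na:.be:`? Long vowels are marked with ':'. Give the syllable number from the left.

5

Classical Latin: stress the penult if heavy (long vowel or closed), else the antepenult.
Weights: 4 fi L, 5 na: H, 6 be: H.
The penult (syllable 5, na:) is heavy, so it takes stress.
Stress on syllable 5: e:.ro.muk.fi.ˈna:.be:.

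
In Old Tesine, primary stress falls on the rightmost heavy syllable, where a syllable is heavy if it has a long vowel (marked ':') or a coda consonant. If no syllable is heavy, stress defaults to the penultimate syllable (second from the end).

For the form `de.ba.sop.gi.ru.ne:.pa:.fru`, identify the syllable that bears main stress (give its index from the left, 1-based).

7

Weights: 1 de L, 2 ba L, 3 sop H, 4 gi L, 5 ru L, 6 ne: H, 7 pa: H, 8 fru L.
Heavy syllables in the domain: 3, 6, 7. The rightmost is syllable 7 (pa:).
Primary stress: syllable 7 → de.ba.sop.gi.ru.ne:.ˈpa:.fru.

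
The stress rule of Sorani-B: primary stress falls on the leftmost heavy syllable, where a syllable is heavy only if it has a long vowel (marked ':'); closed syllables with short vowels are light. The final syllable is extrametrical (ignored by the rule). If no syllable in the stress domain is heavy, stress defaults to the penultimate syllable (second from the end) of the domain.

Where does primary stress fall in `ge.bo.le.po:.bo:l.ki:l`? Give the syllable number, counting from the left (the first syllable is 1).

The final syllable (6, ki:l) is extrametrical; the stress domain is syllables 1–5.
Weights: 1 ge L, 2 bo L, 3 le L, 4 po: H, 5 bo:l H.
Heavy syllables in the domain: 4, 5. The leftmost is syllable 4 (po:).
Primary stress: syllable 4 → ge.bo.le.ˈpo:.bo:l.ki:l.

4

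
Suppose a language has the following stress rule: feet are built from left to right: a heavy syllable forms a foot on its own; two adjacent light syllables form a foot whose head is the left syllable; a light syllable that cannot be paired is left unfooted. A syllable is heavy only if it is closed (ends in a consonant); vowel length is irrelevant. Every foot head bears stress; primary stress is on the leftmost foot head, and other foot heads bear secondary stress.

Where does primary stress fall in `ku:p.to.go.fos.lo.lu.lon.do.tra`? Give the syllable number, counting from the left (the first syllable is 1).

1

Weights: 1 ku:p H, 2 to L, 3 go L, 4 fos H, 5 lo L, 6 lu L, 7 lon H, 8 do L, 9 tra L.
Parse left to right (heavy = foot alone; LL = one foot; stranded L unfooted): (ˈku:p) (ˈto.go) (ˈfos) (ˈlo.lu) (ˈlon) (ˈdo.tra).
Foot heads: 1, 2, 4, 5, 7, 8.
Primary stress on the leftmost head = syllable 1.
Primary stress: syllable 1 → ˈku:p.to.go.fos.lo.lu.lon.do.tra.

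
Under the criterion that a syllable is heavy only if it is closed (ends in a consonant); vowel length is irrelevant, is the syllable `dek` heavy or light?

heavy

`dek`: short vowel, closed (coda /k/). Closed (coda /k/) → heavy.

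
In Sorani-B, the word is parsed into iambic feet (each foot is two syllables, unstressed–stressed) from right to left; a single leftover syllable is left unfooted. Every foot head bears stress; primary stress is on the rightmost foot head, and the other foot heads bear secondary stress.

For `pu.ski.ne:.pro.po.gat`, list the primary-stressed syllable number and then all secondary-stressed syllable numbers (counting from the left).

Parse right to left into iambic (σˈσ) feet: (pu.ˈski) (ne:.ˈpro) (po.ˈgat).
Foot heads (stressed positions): 2, 4, 6.
End Rule Rightmost: primary stress on the rightmost head = syllable 6.
Secondary stress on 2, 4: pu.ˌski.ne:.ˌpro.po.ˈgat.

primary 6, secondary 2, 4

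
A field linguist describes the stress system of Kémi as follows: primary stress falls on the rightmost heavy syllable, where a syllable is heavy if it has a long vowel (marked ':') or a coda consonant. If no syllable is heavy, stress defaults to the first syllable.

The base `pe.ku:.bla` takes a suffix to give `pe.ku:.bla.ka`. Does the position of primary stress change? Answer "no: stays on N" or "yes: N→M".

no: stays on 2

Base `pe.ku:.bla` (3 syllables):
  Weights: 1 pe L, 2 ku: H, 3 bla L.
  Heavy syllables in the domain: 2. The rightmost is syllable 2 (ku:).
  → primary stress on syllable 2.
Suffixed `pe.ku:.bla.ka` (4 syllables):
  Weights: 1 pe L, 2 ku: H, 3 bla L, 4 ka L.
  Heavy syllables in the domain: 2. The rightmost is syllable 2 (ku:).
  → primary stress on syllable 2.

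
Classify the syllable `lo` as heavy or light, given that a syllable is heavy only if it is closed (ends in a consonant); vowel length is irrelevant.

light

`lo`: short vowel, open (no coda). Open (no coda) → light.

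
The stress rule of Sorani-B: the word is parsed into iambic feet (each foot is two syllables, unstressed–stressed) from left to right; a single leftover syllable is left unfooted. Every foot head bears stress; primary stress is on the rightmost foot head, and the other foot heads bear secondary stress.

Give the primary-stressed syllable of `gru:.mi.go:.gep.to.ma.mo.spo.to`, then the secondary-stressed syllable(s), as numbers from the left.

primary 8, secondary 2, 4, 6

Parse left to right into iambic (σˈσ) feet: (gru:.ˈmi) (go:.ˈgep) (to.ˈma) (mo.ˈspo) to. Syllable 9 is left unfooted.
Foot heads (stressed positions): 2, 4, 6, 8.
End Rule Rightmost: primary stress on the rightmost head = syllable 8.
Secondary stress on 2, 4, 6: gru:.ˌmi.go:.ˌgep.to.ˌma.mo.ˈspo.to.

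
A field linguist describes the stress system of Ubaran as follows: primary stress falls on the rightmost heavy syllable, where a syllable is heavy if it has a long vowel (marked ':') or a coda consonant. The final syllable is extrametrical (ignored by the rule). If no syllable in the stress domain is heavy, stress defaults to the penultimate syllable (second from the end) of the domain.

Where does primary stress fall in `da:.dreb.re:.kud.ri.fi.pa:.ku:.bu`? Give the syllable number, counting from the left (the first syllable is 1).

8

The final syllable (9, bu) is extrametrical; the stress domain is syllables 1–8.
Weights: 1 da: H, 2 dreb H, 3 re: H, 4 kud H, 5 ri L, 6 fi L, 7 pa: H, 8 ku: H.
Heavy syllables in the domain: 1, 2, 3, 4, 7, 8. The rightmost is syllable 8 (ku:).
Primary stress: syllable 8 → da:.dreb.re:.kud.ri.fi.pa:.ˈku:.bu.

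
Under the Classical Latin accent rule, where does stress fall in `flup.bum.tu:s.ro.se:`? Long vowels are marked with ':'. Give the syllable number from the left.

3

Classical Latin: stress the penult if heavy (long vowel or closed), else the antepenult.
Weights: 3 tu:s H, 4 ro L, 5 se: H.
The penult (syllable 4, ro) is light, so stress falls on the antepenult (syllable 3, tu:s).
Stress on syllable 3: flup.bum.ˈtu:s.ro.se:.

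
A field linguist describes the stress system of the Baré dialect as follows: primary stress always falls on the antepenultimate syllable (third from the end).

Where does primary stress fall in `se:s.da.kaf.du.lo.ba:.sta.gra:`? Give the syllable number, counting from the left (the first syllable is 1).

The word has 8 syllables; the antepenultimate syllable (third from the end) is syllable 6 (ba:).
Primary stress: syllable 6 → se:s.da.kaf.du.lo.ˈba:.sta.gra:.

6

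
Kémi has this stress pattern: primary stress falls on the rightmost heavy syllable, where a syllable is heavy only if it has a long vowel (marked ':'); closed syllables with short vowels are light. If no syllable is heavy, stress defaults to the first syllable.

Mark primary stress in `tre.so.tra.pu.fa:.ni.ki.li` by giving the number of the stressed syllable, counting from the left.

Weights: 1 tre L, 2 so L, 3 tra L, 4 pu L, 5 fa: H, 6 ni L, 7 ki L, 8 li L.
Heavy syllables in the domain: 5. The rightmost is syllable 5 (fa:).
Primary stress: syllable 5 → tre.so.tra.pu.ˈfa:.ni.ki.li.

5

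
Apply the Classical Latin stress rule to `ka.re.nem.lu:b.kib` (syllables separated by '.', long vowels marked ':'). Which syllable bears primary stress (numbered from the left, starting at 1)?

4

Classical Latin: stress the penult if heavy (long vowel or closed), else the antepenult.
Weights: 3 nem H, 4 lu:b H, 5 kib H.
The penult (syllable 4, lu:b) is heavy, so it takes stress.
Stress on syllable 4: ka.re.nem.ˈlu:b.kib.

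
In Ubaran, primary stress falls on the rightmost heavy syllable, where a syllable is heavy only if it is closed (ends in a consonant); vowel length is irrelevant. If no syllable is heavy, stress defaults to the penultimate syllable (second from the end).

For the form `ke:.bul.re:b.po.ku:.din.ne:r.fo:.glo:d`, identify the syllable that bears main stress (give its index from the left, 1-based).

Weights: 1 ke: L, 2 bul H, 3 re:b H, 4 po L, 5 ku: L, 6 din H, 7 ne:r H, 8 fo: L, 9 glo:d H.
Heavy syllables in the domain: 2, 3, 6, 7, 9. The rightmost is syllable 9 (glo:d).
Primary stress: syllable 9 → ke:.bul.re:b.po.ku:.din.ne:r.fo:.ˈglo:d.

9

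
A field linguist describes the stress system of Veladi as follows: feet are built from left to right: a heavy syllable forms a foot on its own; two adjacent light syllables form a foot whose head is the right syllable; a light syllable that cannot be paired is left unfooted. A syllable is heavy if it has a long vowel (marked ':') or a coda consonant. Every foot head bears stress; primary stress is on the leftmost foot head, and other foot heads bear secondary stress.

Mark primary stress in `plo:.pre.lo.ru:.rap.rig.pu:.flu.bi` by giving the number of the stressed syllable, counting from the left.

1

Weights: 1 plo: H, 2 pre L, 3 lo L, 4 ru: H, 5 rap H, 6 rig H, 7 pu: H, 8 flu L, 9 bi L.
Parse left to right (heavy = foot alone; LL = one foot; stranded L unfooted): (ˈplo:) (pre.ˈlo) (ˈru:) (ˈrap) (ˈrig) (ˈpu:) (flu.ˈbi).
Foot heads: 1, 3, 4, 5, 6, 7, 9.
Primary stress on the leftmost head = syllable 1.
Primary stress: syllable 1 → ˈplo:.pre.lo.ru:.rap.rig.pu:.flu.bi.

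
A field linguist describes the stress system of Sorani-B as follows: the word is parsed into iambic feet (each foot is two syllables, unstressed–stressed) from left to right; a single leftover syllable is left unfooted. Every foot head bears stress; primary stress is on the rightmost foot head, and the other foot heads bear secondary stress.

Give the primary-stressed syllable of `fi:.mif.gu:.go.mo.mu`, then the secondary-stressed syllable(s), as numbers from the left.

Parse left to right into iambic (σˈσ) feet: (fi:.ˈmif) (gu:.ˈgo) (mo.ˈmu).
Foot heads (stressed positions): 2, 4, 6.
End Rule Rightmost: primary stress on the rightmost head = syllable 6.
Secondary stress on 2, 4: fi:.ˌmif.gu:.ˌgo.mo.ˈmu.

primary 6, secondary 2, 4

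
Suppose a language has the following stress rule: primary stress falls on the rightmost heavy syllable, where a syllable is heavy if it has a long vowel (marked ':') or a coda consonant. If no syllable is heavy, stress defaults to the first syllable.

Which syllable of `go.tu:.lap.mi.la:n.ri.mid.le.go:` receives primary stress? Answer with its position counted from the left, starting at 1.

9

Weights: 1 go L, 2 tu: H, 3 lap H, 4 mi L, 5 la:n H, 6 ri L, 7 mid H, 8 le L, 9 go: H.
Heavy syllables in the domain: 2, 3, 5, 7, 9. The rightmost is syllable 9 (go:).
Primary stress: syllable 9 → go.tu:.lap.mi.la:n.ri.mid.le.ˈgo:.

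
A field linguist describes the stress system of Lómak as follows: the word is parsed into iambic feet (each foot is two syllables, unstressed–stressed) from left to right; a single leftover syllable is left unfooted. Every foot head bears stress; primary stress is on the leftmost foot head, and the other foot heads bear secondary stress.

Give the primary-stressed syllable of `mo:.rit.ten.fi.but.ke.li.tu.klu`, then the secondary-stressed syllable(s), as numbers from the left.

primary 2, secondary 4, 6, 8

Parse left to right into iambic (σˈσ) feet: (mo:.ˈrit) (ten.ˈfi) (but.ˈke) (li.ˈtu) klu. Syllable 9 is left unfooted.
Foot heads (stressed positions): 2, 4, 6, 8.
End Rule Leftmost: primary stress on the leftmost head = syllable 2.
Secondary stress on 4, 6, 8: mo:.ˈrit.ten.ˌfi.but.ˌke.li.ˌtu.klu.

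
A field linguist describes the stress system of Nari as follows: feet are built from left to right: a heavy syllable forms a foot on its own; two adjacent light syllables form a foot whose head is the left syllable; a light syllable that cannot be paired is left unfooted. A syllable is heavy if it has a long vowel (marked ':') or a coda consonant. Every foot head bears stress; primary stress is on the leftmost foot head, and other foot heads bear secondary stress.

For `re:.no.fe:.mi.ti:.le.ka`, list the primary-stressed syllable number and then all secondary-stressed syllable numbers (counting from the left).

Weights: 1 re: H, 2 no L, 3 fe: H, 4 mi L, 5 ti: H, 6 le L, 7 ka L.
Parse left to right (heavy = foot alone; LL = one foot; stranded L unfooted): (ˈre:) no (ˈfe:) mi (ˈti:) (ˈle.ka).
Foot heads: 1, 3, 5, 6.
Primary stress on the leftmost head = syllable 1.
Secondary stress on 3, 5, 6: ˈre:.no.ˌfe:.mi.ˌti:.ˌle.ka.

primary 1, secondary 3, 5, 6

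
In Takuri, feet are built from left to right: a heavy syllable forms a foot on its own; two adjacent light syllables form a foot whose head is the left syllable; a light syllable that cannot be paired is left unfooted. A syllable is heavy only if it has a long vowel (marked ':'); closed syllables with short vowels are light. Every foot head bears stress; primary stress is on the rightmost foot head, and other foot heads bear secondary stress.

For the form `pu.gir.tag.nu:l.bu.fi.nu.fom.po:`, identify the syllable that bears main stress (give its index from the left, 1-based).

Weights: 1 pu L, 2 gir L, 3 tag L, 4 nu:l H, 5 bu L, 6 fi L, 7 nu L, 8 fom L, 9 po: H.
Parse left to right (heavy = foot alone; LL = one foot; stranded L unfooted): (ˈpu.gir) tag (ˈnu:l) (ˈbu.fi) (ˈnu.fom) (ˈpo:).
Foot heads: 1, 4, 5, 7, 9.
Primary stress on the rightmost head = syllable 9.
Primary stress: syllable 9 → pu.gir.tag.nu:l.bu.fi.nu.fom.ˈpo:.

9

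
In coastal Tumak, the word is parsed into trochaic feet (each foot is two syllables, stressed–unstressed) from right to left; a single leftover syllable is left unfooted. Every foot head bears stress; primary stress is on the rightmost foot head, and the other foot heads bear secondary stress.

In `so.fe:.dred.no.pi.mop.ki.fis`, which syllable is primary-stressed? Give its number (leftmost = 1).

7

Parse right to left into trochaic (ˈσσ) feet: (ˈso.fe:) (ˈdred.no) (ˈpi.mop) (ˈki.fis).
Foot heads (stressed positions): 1, 3, 5, 7.
End Rule Rightmost: primary stress on the rightmost head = syllable 7.
Primary stress: syllable 7 → so.fe:.dred.no.pi.mop.ˈki.fis.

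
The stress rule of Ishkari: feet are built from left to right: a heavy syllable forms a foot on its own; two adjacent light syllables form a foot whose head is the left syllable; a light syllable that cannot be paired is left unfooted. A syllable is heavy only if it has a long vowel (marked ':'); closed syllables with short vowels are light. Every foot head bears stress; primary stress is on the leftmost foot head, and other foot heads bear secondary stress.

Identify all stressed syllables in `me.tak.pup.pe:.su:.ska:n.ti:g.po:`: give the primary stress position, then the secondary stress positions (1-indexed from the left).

primary 1, secondary 4, 5, 6, 7, 8

Weights: 1 me L, 2 tak L, 3 pup L, 4 pe: H, 5 su: H, 6 ska:n H, 7 ti:g H, 8 po: H.
Parse left to right (heavy = foot alone; LL = one foot; stranded L unfooted): (ˈme.tak) pup (ˈpe:) (ˈsu:) (ˈska:n) (ˈti:g) (ˈpo:).
Foot heads: 1, 4, 5, 6, 7, 8.
Primary stress on the leftmost head = syllable 1.
Secondary stress on 4, 5, 6, 7, 8: ˈme.tak.pup.ˌpe:.ˌsu:.ˌska:n.ˌti:g.ˌpo:.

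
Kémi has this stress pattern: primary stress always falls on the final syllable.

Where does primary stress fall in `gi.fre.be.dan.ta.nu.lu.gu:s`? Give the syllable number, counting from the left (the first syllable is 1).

8

The word has 8 syllables; the final syllable is syllable 8 (gu:s).
Primary stress: syllable 8 → gi.fre.be.dan.ta.nu.lu.ˈgu:s.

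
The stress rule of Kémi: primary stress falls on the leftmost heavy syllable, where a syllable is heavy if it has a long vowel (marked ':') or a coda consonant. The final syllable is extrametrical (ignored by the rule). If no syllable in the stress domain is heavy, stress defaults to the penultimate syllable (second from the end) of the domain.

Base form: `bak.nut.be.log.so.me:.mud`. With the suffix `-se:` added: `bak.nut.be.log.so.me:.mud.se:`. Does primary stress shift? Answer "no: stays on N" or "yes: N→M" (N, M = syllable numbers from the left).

Base `bak.nut.be.log.so.me:.mud` (7 syllables):
  The final syllable (7, mud) is extrametrical; the stress domain is syllables 1–6.
  Weights: 1 bak H, 2 nut H, 3 be L, 4 log H, 5 so L, 6 me: H.
  Heavy syllables in the domain: 1, 2, 4, 6. The leftmost is syllable 1 (bak).
  → primary stress on syllable 1.
Suffixed `bak.nut.be.log.so.me:.mud.se:` (8 syllables):
  The final syllable (8, se:) is extrametrical; the stress domain is syllables 1–7.
  Weights: 1 bak H, 2 nut H, 3 be L, 4 log H, 5 so L, 6 me: H, 7 mud H.
  Heavy syllables in the domain: 1, 2, 4, 6, 7. The leftmost is syllable 1 (bak).
  → primary stress on syllable 1.

no: stays on 1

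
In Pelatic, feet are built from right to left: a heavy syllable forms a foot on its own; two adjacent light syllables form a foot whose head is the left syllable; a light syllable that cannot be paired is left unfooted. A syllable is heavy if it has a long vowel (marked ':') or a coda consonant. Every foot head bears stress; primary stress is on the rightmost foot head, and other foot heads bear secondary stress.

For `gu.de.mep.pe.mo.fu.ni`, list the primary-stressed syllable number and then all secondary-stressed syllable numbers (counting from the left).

primary 6, secondary 1, 3, 4

Weights: 1 gu L, 2 de L, 3 mep H, 4 pe L, 5 mo L, 6 fu L, 7 ni L.
Parse right to left (heavy = foot alone; LL = one foot; stranded L unfooted): (ˈgu.de) (ˈmep) (ˈpe.mo) (ˈfu.ni).
Foot heads: 1, 3, 4, 6.
Primary stress on the rightmost head = syllable 6.
Secondary stress on 1, 3, 4: ˌgu.de.ˌmep.ˌpe.mo.ˈfu.ni.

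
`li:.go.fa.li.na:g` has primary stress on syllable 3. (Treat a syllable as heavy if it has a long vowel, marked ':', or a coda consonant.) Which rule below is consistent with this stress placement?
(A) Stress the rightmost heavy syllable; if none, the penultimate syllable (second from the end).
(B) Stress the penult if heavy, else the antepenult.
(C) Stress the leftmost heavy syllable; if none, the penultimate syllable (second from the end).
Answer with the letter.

Rule A → syllable 5 (observed: 3).
Rule B → syllable 3 ✓.
Rule C → syllable 1 (observed: 3).

B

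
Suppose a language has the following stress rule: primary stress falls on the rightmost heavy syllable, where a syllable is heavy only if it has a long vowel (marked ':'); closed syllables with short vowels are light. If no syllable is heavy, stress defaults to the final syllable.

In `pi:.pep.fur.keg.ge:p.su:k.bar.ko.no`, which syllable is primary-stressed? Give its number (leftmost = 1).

Weights: 1 pi: H, 2 pep L, 3 fur L, 4 keg L, 5 ge:p H, 6 su:k H, 7 bar L, 8 ko L, 9 no L.
Heavy syllables in the domain: 1, 5, 6. The rightmost is syllable 6 (su:k).
Primary stress: syllable 6 → pi:.pep.fur.keg.ge:p.ˈsu:k.bar.ko.no.

6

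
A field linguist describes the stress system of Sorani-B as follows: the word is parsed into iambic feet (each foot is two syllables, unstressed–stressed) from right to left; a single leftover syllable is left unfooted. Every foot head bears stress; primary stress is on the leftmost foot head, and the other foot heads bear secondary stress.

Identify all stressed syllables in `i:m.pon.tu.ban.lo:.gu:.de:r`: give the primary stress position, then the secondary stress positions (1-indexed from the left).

Parse right to left into iambic (σˈσ) feet: i:m (pon.ˈtu) (ban.ˈlo:) (gu:.ˈde:r). Syllable 1 is left unfooted.
Foot heads (stressed positions): 3, 5, 7.
End Rule Leftmost: primary stress on the leftmost head = syllable 3.
Secondary stress on 5, 7: i:m.pon.ˈtu.ban.ˌlo:.gu:.ˌde:r.

primary 3, secondary 5, 7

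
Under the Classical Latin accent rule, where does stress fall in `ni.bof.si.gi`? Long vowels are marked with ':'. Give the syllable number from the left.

Classical Latin: stress the penult if heavy (long vowel or closed), else the antepenult.
Weights: 2 bof H, 3 si L, 4 gi L.
The penult (syllable 3, si) is light, so stress falls on the antepenult (syllable 2, bof).
Stress on syllable 2: ni.ˈbof.si.gi.

2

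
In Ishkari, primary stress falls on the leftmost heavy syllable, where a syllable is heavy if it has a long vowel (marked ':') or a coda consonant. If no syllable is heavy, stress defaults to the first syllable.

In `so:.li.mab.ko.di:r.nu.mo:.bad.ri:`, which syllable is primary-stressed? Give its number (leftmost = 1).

1

Weights: 1 so: H, 2 li L, 3 mab H, 4 ko L, 5 di:r H, 6 nu L, 7 mo: H, 8 bad H, 9 ri: H.
Heavy syllables in the domain: 1, 3, 5, 7, 8, 9. The leftmost is syllable 1 (so:).
Primary stress: syllable 1 → ˈso:.li.mab.ko.di:r.nu.mo:.bad.ri:.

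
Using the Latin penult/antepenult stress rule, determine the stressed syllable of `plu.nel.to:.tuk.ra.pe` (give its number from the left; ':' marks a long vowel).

4

Classical Latin: stress the penult if heavy (long vowel or closed), else the antepenult.
Weights: 4 tuk H, 5 ra L, 6 pe L.
The penult (syllable 5, ra) is light, so stress falls on the antepenult (syllable 4, tuk).
Stress on syllable 4: plu.nel.to:.ˈtuk.ra.pe.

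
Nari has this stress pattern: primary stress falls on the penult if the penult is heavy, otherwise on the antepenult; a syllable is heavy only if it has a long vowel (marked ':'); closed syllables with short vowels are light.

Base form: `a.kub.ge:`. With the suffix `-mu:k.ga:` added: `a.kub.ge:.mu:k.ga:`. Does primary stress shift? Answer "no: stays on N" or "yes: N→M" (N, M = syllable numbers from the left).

Base `a.kub.ge:` (3 syllables):
  Weights: 1 a L, 2 kub L, 3 ge: H.
  The penult (syllable 2, kub) is light, so stress falls on the antepenult (syllable 1, a).
  → primary stress on syllable 1.
Suffixed `a.kub.ge:.mu:k.ga:` (5 syllables):
  Weights: 3 ge: H, 4 mu:k H, 5 ga: H.
  The penult (syllable 4, mu:k) is heavy, so it takes stress.
  → primary stress on syllable 4.

yes: 1→4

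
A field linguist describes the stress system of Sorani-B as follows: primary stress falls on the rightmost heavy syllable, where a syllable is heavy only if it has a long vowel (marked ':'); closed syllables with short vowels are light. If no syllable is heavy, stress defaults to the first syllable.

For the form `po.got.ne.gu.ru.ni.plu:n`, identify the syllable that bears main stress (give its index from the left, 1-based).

Weights: 1 po L, 2 got L, 3 ne L, 4 gu L, 5 ru L, 6 ni L, 7 plu:n H.
Heavy syllables in the domain: 7. The rightmost is syllable 7 (plu:n).
Primary stress: syllable 7 → po.got.ne.gu.ru.ni.ˈplu:n.

7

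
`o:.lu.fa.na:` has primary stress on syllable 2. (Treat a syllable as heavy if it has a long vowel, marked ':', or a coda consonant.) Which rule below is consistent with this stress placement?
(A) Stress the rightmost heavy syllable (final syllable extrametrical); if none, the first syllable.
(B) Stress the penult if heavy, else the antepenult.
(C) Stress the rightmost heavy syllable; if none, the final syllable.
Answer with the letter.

Rule A → syllable 1 (observed: 2).
Rule B → syllable 2 ✓.
Rule C → syllable 4 (observed: 2).

B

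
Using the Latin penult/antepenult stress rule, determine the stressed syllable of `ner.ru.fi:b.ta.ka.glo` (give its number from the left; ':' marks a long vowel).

Classical Latin: stress the penult if heavy (long vowel or closed), else the antepenult.
Weights: 4 ta L, 5 ka L, 6 glo L.
The penult (syllable 5, ka) is light, so stress falls on the antepenult (syllable 4, ta).
Stress on syllable 4: ner.ru.fi:b.ˈta.ka.glo.

4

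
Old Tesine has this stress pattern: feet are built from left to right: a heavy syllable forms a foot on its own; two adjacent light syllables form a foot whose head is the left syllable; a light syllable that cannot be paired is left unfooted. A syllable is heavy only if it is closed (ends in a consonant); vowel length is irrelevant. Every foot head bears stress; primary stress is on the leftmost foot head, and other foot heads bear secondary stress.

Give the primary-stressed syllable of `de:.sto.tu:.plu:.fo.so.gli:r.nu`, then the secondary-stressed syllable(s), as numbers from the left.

primary 1, secondary 3, 5, 7

Weights: 1 de: L, 2 sto L, 3 tu: L, 4 plu: L, 5 fo L, 6 so L, 7 gli:r H, 8 nu L.
Parse left to right (heavy = foot alone; LL = one foot; stranded L unfooted): (ˈde:.sto) (ˈtu:.plu:) (ˈfo.so) (ˈgli:r) nu.
Foot heads: 1, 3, 5, 7.
Primary stress on the leftmost head = syllable 1.
Secondary stress on 3, 5, 7: ˈde:.sto.ˌtu:.plu:.ˌfo.so.ˌgli:r.nu.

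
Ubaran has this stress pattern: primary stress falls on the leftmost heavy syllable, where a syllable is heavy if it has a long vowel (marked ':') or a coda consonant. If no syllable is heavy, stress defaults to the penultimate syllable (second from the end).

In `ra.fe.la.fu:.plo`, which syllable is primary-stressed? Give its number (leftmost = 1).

4

Weights: 1 ra L, 2 fe L, 3 la L, 4 fu: H, 5 plo L.
Heavy syllables in the domain: 4. The leftmost is syllable 4 (fu:).
Primary stress: syllable 4 → ra.fe.la.ˈfu:.plo.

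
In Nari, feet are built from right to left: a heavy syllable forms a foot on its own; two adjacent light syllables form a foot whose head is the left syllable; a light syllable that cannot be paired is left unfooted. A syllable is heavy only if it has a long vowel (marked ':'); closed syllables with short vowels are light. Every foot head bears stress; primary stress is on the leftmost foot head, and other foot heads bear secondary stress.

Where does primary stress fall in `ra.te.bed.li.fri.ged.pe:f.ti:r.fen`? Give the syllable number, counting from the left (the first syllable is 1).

Weights: 1 ra L, 2 te L, 3 bed L, 4 li L, 5 fri L, 6 ged L, 7 pe:f H, 8 ti:r H, 9 fen L.
Parse right to left (heavy = foot alone; LL = one foot; stranded L unfooted): (ˈra.te) (ˈbed.li) (ˈfri.ged) (ˈpe:f) (ˈti:r) fen.
Foot heads: 1, 3, 5, 7, 8.
Primary stress on the leftmost head = syllable 1.
Primary stress: syllable 1 → ˈra.te.bed.li.fri.ged.pe:f.ti:r.fen.

1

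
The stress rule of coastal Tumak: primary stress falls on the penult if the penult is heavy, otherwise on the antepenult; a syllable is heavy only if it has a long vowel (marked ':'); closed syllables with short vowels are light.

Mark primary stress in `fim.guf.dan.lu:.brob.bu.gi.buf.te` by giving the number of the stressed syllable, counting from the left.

Weights: 7 gi L, 8 buf L, 9 te L.
The penult (syllable 8, buf) is light, so stress falls on the antepenult (syllable 7, gi).
Primary stress: syllable 7 → fim.guf.dan.lu:.brob.bu.ˈgi.buf.te.

7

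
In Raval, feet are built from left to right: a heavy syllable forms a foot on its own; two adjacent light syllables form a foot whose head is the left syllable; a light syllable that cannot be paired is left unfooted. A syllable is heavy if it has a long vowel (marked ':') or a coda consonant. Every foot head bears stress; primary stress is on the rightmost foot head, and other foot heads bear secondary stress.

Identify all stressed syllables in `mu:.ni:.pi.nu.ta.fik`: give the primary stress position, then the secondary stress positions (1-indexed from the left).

Weights: 1 mu: H, 2 ni: H, 3 pi L, 4 nu L, 5 ta L, 6 fik H.
Parse left to right (heavy = foot alone; LL = one foot; stranded L unfooted): (ˈmu:) (ˈni:) (ˈpi.nu) ta (ˈfik).
Foot heads: 1, 2, 3, 6.
Primary stress on the rightmost head = syllable 6.
Secondary stress on 1, 2, 3: ˌmu:.ˌni:.ˌpi.nu.ta.ˈfik.

primary 6, secondary 1, 2, 3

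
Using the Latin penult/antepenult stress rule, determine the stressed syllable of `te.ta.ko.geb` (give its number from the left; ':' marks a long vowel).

Classical Latin: stress the penult if heavy (long vowel or closed), else the antepenult.
Weights: 2 ta L, 3 ko L, 4 geb H.
The penult (syllable 3, ko) is light, so stress falls on the antepenult (syllable 2, ta).
Stress on syllable 2: te.ˈta.ko.geb.

2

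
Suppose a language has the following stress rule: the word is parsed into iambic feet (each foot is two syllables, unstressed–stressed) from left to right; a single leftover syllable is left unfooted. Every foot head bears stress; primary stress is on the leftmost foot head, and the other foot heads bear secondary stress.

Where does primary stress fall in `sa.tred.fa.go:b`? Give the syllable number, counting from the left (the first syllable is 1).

Parse left to right into iambic (σˈσ) feet: (sa.ˈtred) (fa.ˈgo:b).
Foot heads (stressed positions): 2, 4.
End Rule Leftmost: primary stress on the leftmost head = syllable 2.
Primary stress: syllable 2 → sa.ˈtred.fa.go:b.

2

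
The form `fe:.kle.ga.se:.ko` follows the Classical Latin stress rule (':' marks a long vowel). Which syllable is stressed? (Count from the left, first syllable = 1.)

4

Classical Latin: stress the penult if heavy (long vowel or closed), else the antepenult.
Weights: 3 ga L, 4 se: H, 5 ko L.
The penult (syllable 4, se:) is heavy, so it takes stress.
Stress on syllable 4: fe:.kle.ga.ˈse:.ko.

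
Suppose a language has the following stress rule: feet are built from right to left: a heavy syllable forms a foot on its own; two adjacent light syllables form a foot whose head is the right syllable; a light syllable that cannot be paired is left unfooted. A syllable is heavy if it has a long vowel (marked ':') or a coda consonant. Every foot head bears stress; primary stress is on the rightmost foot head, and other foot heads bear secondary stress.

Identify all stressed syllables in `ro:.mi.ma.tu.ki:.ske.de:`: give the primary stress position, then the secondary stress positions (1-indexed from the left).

Weights: 1 ro: H, 2 mi L, 3 ma L, 4 tu L, 5 ki: H, 6 ske L, 7 de: H.
Parse right to left (heavy = foot alone; LL = one foot; stranded L unfooted): (ˈro:) mi (ma.ˈtu) (ˈki:) ske (ˈde:).
Foot heads: 1, 4, 5, 7.
Primary stress on the rightmost head = syllable 7.
Secondary stress on 1, 4, 5: ˌro:.mi.ma.ˌtu.ˌki:.ske.ˈde:.

primary 7, secondary 1, 4, 5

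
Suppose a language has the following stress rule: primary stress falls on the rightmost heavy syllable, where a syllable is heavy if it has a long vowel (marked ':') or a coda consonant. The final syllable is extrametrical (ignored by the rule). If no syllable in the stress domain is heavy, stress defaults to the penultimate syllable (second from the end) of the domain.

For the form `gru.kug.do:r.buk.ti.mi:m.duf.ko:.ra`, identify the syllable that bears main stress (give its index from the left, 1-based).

8

The final syllable (9, ra) is extrametrical; the stress domain is syllables 1–8.
Weights: 1 gru L, 2 kug H, 3 do:r H, 4 buk H, 5 ti L, 6 mi:m H, 7 duf H, 8 ko: H.
Heavy syllables in the domain: 2, 3, 4, 6, 7, 8. The rightmost is syllable 8 (ko:).
Primary stress: syllable 8 → gru.kug.do:r.buk.ti.mi:m.duf.ˈko:.ra.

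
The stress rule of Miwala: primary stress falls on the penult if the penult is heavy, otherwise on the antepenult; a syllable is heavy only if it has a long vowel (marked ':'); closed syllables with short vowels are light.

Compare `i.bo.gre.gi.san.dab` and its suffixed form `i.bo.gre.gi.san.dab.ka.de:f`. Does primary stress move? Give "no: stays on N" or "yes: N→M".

yes: 4→6

Base `i.bo.gre.gi.san.dab` (6 syllables):
  Weights: 4 gi L, 5 san L, 6 dab L.
  The penult (syllable 5, san) is light, so stress falls on the antepenult (syllable 4, gi).
  → primary stress on syllable 4.
Suffixed `i.bo.gre.gi.san.dab.ka.de:f` (8 syllables):
  Weights: 6 dab L, 7 ka L, 8 de:f H.
  The penult (syllable 7, ka) is light, so stress falls on the antepenult (syllable 6, dab).
  → primary stress on syllable 6.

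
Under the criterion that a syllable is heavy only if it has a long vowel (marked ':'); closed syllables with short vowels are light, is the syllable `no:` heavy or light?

heavy

`no:`: long vowel, open (no coda). Long vowel → heavy.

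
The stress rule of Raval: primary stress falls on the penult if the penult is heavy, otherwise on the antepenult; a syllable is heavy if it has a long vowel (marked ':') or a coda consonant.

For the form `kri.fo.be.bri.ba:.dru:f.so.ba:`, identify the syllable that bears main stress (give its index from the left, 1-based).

Weights: 6 dru:f H, 7 so L, 8 ba: H.
The penult (syllable 7, so) is light, so stress falls on the antepenult (syllable 6, dru:f).
Primary stress: syllable 6 → kri.fo.be.bri.ba:.ˈdru:f.so.ba:.

6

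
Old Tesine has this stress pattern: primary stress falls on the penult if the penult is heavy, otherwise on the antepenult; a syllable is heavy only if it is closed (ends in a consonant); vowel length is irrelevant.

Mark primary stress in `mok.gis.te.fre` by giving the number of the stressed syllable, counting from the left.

Weights: 2 gis H, 3 te L, 4 fre L.
The penult (syllable 3, te) is light, so stress falls on the antepenult (syllable 2, gis).
Primary stress: syllable 2 → mok.ˈgis.te.fre.

2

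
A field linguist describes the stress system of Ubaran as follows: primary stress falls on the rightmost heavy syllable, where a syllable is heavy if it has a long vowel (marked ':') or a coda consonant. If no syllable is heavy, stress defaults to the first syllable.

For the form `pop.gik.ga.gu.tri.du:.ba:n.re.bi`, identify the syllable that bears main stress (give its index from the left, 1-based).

7

Weights: 1 pop H, 2 gik H, 3 ga L, 4 gu L, 5 tri L, 6 du: H, 7 ba:n H, 8 re L, 9 bi L.
Heavy syllables in the domain: 1, 2, 6, 7. The rightmost is syllable 7 (ba:n).
Primary stress: syllable 7 → pop.gik.ga.gu.tri.du:.ˈba:n.re.bi.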